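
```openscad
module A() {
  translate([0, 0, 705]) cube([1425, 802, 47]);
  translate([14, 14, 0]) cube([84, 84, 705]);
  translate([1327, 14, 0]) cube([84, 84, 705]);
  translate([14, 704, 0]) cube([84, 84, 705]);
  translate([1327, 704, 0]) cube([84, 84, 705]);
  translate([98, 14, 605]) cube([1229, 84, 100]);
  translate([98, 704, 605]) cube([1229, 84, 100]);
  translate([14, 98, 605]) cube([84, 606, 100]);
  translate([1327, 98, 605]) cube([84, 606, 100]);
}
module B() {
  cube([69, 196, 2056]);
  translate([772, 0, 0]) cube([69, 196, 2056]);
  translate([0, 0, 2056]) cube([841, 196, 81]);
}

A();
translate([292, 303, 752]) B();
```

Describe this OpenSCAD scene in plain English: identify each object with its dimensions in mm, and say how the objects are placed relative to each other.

A is a table with a 1425×802 mm rectangular top, 47 mm thick, top surface at z = 752 mm, supported by four 84×84 mm square legs, each inset 14 mm from the nearest pair of top edges, running from the floor. Four apron rails, 84 mm thick and 100 mm tall, run between adjacent legs with their top edges flush with the underside of the top and their outer faces flush with the legs' outer faces.

B is a door frame. The clear opening is 703 mm wide and 2056 mm high. Two 69 mm wide jambs, 196 mm deep, stand either side of the opening from the floor to the top of the opening. A 81 mm thick head sits across the top of both jambs, spanning the full outside width of the frame.

The door frame is on top of the table, centred.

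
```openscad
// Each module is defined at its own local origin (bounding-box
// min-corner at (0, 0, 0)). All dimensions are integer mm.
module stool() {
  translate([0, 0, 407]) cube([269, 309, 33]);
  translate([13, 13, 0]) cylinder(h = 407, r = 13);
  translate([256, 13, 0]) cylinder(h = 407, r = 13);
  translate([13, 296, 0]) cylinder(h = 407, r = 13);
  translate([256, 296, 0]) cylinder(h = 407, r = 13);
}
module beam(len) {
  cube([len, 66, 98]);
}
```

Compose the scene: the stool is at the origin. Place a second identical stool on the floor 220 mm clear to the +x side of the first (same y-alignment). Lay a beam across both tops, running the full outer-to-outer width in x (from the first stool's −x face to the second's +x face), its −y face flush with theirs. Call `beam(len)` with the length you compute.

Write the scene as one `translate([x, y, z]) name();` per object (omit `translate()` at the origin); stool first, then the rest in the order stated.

stool();
translate([489, 0, 0]) stool();
translate([0, 0, 440]) beam(758);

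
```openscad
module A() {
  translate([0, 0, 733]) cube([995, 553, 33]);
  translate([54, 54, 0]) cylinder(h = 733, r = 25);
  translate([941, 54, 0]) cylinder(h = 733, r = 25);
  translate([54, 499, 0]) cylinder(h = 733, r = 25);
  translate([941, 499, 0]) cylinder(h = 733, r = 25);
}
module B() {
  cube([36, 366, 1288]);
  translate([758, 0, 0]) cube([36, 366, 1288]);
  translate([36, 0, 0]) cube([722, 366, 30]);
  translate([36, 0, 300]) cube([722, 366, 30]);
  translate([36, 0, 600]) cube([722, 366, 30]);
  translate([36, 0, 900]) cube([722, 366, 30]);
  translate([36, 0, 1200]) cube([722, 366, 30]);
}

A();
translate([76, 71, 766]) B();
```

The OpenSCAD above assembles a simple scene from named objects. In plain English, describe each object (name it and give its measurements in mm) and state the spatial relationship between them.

A is a table: top 995 mm (x) × 553 mm (y), 33 mm thick, upper face at z = 766 mm, on four round legs of 50 mm diameter, each leg's bounding box inset 29 mm from the nearest pair of top edges, running from z = 0 to the bottom of the top.

B is an open bookshelf. Two side panels, each 36 mm thick, 366 mm deep and 1288 mm tall, stand 794 mm apart (outside-to-outside). Between them sit 5 shelves, each 30 mm thick and 366 mm deep, spanning the full gap between the sides. The bottom shelf rests on the floor (its underside at z = 0) and the clear gap between one shelf's top and the next shelf's underside is 270 mm.

The bookshelf is on top of the table.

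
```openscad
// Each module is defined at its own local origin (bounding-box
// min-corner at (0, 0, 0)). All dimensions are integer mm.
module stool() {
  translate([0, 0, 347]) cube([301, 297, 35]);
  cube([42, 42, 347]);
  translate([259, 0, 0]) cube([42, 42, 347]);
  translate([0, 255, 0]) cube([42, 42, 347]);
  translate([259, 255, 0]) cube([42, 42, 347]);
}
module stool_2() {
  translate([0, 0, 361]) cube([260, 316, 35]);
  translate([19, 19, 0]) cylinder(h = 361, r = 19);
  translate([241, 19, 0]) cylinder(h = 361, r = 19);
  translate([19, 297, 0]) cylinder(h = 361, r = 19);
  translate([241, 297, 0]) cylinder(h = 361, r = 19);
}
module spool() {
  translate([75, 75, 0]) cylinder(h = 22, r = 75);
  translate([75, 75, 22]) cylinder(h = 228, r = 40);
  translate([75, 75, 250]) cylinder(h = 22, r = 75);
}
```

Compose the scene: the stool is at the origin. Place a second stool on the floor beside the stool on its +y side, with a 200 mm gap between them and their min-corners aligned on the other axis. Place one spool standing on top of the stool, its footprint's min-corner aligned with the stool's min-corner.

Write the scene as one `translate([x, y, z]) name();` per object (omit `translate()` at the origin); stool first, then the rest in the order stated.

stool();
translate([0, 497, 0]) stool_2();
translate([0, 0, 382]) spool();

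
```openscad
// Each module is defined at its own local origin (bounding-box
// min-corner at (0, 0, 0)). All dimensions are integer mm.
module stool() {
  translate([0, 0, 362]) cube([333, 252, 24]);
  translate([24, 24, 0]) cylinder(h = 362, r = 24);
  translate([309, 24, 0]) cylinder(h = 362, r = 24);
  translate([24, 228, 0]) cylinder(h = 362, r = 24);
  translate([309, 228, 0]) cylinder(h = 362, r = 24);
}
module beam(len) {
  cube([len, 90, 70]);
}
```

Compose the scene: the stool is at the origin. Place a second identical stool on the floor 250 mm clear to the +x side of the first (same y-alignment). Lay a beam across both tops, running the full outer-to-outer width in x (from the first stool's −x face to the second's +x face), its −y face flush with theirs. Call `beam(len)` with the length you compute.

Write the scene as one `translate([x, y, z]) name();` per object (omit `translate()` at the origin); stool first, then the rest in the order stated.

stool();
translate([583, 0, 0]) stool();
translate([0, 0, 386]) beam(916);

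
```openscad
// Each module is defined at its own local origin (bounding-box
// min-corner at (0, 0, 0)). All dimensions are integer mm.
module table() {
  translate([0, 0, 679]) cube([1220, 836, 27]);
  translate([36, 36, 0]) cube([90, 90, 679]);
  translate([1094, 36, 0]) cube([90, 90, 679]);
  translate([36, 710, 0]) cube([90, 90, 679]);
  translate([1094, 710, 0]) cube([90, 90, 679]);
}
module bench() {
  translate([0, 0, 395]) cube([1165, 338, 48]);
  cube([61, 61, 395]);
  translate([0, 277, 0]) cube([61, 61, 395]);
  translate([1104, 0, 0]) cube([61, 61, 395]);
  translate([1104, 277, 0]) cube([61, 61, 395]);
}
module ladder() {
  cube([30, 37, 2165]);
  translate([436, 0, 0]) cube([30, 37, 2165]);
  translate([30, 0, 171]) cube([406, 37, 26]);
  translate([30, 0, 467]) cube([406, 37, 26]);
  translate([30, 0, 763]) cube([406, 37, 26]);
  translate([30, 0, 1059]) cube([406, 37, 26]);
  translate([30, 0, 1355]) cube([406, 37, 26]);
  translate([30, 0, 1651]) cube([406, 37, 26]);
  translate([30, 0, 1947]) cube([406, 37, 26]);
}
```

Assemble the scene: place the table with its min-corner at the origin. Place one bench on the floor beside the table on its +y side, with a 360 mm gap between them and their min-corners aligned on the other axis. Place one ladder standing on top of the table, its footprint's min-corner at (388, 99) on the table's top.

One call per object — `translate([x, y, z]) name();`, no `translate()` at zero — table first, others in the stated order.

table();
translate([0, 1196, 0]) bench();
translate([388, 99, 706]) ladder();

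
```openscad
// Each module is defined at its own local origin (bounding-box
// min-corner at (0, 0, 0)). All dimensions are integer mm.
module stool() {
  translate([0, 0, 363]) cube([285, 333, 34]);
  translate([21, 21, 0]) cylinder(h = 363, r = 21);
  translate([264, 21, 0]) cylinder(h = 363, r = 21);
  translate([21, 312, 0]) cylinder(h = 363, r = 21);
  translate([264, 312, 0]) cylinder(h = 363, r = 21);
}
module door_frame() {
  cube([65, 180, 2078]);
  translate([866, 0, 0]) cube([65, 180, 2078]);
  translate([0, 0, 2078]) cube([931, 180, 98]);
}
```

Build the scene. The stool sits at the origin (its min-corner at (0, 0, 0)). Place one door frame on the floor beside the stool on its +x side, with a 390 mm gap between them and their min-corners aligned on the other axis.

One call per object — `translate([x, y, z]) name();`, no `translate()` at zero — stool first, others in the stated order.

stool();
translate([675, 0, 0]) door_frame();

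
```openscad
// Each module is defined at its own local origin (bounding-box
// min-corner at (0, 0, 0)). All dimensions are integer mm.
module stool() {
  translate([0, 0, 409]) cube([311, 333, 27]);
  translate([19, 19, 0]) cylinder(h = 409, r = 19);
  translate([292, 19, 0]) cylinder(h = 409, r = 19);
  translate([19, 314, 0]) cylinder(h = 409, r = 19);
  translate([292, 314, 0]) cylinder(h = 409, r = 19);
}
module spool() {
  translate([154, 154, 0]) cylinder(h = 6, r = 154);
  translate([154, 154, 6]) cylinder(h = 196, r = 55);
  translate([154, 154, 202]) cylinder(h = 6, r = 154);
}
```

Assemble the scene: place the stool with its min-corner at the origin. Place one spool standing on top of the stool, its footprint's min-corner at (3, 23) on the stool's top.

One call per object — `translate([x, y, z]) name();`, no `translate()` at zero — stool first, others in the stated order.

stool();
translate([3, 23, 436]) spool();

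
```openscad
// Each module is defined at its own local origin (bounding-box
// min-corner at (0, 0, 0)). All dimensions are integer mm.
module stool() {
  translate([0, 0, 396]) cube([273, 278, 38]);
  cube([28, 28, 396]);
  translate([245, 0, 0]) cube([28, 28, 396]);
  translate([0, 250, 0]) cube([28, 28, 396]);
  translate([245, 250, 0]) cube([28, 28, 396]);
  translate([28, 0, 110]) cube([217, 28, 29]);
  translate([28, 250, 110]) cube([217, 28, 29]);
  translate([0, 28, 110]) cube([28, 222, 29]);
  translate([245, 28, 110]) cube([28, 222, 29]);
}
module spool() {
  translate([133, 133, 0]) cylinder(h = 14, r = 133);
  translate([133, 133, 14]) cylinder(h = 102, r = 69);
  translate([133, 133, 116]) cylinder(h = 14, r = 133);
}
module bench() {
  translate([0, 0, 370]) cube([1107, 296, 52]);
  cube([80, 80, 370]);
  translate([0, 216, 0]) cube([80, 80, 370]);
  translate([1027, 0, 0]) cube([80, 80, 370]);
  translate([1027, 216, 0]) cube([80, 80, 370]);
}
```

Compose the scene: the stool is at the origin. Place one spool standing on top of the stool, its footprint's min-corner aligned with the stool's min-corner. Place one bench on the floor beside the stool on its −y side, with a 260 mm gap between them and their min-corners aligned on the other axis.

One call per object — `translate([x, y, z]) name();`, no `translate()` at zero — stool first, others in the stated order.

stool();
translate([0, 0, 434]) spool();
translate([0, -556, 0]) bench();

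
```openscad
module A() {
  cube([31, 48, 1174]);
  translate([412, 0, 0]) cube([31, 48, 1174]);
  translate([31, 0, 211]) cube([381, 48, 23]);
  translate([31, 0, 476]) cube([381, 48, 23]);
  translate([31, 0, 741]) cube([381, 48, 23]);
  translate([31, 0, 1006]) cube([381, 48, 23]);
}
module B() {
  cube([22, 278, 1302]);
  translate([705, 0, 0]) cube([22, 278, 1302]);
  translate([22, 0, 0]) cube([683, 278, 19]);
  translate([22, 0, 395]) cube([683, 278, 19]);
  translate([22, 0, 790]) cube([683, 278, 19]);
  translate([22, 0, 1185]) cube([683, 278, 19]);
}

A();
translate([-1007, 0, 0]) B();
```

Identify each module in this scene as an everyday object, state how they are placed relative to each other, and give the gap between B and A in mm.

The bookshelf's nearest face is 280 mm from the ladder's −x face.

A is a ladder. B is a bookshelf. The bookshelf is on the floor beside the ladder on its −x side. The gap between the bookshelf and the ladder is 280 mm.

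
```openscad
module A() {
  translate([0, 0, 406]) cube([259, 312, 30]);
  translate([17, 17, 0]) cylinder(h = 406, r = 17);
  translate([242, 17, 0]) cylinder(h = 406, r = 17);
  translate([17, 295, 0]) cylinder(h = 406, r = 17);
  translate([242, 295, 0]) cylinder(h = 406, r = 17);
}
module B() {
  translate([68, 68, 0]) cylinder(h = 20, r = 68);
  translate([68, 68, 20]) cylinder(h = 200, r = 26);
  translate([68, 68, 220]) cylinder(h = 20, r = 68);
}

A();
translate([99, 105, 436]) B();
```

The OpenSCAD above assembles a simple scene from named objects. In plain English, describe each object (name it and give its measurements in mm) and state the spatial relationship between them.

A is a four-legged stool. The seat is a 259×312×30 mm slab whose top surface is at z = 436 mm; four round legs, each 34 mm in diameter, run from the floor (z = 0) to the underside of the seat, each leg's axis is inset half a diameter from the nearest pair of seat edges (so the leg's bounding box is flush with the corner).

B is a spool: two coaxial disc flanges of radius 68 mm and thickness 20 mm, joined by a core cylinder of radius 26 mm and height 200 mm. The lower flange rests on z = 0 and the three cylinders share a vertical axis.

The spool is on top of the stool.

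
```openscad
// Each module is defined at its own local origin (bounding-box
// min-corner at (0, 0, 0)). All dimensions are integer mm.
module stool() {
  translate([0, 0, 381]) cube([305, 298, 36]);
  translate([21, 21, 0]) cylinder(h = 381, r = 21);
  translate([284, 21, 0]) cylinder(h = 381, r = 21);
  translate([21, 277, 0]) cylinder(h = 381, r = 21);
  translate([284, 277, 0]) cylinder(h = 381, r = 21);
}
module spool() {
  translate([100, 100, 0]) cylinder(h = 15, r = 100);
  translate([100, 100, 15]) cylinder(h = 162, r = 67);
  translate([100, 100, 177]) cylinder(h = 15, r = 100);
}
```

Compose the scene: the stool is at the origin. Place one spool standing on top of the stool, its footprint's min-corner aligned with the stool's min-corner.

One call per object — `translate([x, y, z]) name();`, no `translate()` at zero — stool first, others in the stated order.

stool();
translate([0, 0, 417]) spool();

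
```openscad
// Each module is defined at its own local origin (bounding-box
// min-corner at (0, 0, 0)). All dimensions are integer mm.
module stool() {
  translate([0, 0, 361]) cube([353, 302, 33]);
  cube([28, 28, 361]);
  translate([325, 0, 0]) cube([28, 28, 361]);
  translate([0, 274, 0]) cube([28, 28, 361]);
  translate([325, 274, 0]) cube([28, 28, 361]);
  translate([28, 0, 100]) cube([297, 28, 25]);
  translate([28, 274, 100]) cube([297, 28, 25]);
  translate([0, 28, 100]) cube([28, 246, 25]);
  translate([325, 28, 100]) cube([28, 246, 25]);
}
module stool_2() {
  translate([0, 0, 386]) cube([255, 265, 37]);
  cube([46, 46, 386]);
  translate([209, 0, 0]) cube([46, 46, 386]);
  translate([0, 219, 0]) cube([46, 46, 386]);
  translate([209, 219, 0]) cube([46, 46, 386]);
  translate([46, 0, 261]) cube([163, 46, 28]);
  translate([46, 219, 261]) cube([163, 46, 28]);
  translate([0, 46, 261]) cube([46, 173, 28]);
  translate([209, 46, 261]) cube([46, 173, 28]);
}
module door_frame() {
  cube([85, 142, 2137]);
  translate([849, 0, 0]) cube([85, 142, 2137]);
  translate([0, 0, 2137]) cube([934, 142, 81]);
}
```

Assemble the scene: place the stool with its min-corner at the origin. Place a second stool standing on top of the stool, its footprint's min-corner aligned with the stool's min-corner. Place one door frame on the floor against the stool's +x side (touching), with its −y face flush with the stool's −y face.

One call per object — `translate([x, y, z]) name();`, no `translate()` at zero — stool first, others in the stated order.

stool();
translate([0, 0, 394]) stool_2();
translate([353, 0, 0]) door_frame();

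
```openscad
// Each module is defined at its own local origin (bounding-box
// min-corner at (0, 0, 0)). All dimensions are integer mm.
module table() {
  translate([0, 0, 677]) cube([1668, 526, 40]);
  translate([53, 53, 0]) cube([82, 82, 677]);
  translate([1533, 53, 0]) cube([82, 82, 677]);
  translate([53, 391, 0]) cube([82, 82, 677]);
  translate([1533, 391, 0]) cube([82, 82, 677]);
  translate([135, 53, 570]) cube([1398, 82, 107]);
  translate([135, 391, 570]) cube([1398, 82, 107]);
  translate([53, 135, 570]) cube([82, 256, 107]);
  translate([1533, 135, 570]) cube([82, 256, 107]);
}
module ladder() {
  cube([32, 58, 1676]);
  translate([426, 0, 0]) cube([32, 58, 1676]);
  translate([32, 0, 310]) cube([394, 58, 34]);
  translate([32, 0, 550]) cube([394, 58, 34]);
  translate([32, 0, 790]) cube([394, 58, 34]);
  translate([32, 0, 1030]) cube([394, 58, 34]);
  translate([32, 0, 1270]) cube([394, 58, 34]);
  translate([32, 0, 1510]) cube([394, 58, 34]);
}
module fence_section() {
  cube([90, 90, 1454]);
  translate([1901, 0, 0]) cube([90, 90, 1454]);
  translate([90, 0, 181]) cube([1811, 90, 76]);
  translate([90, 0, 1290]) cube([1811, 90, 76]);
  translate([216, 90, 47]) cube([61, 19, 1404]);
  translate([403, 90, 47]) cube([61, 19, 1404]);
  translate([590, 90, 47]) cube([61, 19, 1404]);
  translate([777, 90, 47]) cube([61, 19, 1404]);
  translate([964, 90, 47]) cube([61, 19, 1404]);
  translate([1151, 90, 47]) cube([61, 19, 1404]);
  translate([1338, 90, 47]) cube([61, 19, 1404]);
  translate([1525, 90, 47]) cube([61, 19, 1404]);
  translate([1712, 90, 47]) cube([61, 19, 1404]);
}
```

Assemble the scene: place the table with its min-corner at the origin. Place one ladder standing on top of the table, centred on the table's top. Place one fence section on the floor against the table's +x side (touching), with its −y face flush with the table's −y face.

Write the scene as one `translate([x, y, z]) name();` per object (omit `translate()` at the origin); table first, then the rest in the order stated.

table();
translate([605, 234, 717]) ladder();
translate([1668, 0, 0]) fence_section();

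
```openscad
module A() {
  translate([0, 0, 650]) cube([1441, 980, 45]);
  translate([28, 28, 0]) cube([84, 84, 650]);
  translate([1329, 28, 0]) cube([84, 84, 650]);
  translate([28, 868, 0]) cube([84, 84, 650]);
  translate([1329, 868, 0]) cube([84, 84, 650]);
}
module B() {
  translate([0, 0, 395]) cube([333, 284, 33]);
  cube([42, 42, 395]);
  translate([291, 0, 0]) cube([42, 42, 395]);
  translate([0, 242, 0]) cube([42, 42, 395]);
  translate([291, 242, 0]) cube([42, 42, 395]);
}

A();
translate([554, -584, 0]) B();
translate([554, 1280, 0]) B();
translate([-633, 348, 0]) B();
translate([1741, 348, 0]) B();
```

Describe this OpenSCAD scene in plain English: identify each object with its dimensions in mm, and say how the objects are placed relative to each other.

A is a table with a 1441×980 mm rectangular top, 45 mm thick, top surface at z = 695 mm, supported by four 84×84 mm square legs, each inset 28 mm from the nearest pair of top edges, running from the floor.

B is a simple wooden stool: a rectangular seat 333 mm (x) by 284 mm (y), 33 mm thick, top face at z = 428 mm, on four square legs, each 42×42 mm in cross-section. The legs rest on z = 0, each flush with a corner of the seat.

Four stools sit around the table at the −y, +y, −x, +x sides.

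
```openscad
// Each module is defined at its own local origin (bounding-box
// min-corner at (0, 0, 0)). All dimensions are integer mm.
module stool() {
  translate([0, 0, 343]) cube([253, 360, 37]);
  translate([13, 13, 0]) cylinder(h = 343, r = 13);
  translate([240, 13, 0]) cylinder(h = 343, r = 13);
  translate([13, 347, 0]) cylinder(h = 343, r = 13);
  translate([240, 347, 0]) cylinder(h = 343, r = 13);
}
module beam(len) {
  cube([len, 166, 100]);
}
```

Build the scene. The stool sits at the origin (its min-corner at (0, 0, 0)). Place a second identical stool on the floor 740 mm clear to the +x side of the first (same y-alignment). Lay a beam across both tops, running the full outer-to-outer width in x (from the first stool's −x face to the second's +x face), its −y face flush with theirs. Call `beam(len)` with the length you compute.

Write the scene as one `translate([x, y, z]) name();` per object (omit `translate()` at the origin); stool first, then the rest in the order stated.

stool();
translate([993, 0, 0]) stool();
translate([0, 0, 380]) beam(1246);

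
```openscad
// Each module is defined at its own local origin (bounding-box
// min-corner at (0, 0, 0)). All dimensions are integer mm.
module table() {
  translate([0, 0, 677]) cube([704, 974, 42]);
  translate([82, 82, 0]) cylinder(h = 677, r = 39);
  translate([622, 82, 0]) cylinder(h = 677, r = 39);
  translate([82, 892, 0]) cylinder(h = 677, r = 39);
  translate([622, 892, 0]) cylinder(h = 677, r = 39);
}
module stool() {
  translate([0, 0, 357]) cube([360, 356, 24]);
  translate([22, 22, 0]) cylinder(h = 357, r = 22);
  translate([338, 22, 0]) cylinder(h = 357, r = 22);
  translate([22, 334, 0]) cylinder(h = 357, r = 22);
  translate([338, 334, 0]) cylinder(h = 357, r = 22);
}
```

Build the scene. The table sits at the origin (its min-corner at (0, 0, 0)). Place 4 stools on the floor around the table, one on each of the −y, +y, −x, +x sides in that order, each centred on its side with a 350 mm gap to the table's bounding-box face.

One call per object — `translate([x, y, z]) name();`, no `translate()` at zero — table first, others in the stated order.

table();
translate([172, -706, 0]) stool();
translate([172, 1324, 0]) stool();
translate([-710, 309, 0]) stool();
translate([1054, 309, 0]) stool();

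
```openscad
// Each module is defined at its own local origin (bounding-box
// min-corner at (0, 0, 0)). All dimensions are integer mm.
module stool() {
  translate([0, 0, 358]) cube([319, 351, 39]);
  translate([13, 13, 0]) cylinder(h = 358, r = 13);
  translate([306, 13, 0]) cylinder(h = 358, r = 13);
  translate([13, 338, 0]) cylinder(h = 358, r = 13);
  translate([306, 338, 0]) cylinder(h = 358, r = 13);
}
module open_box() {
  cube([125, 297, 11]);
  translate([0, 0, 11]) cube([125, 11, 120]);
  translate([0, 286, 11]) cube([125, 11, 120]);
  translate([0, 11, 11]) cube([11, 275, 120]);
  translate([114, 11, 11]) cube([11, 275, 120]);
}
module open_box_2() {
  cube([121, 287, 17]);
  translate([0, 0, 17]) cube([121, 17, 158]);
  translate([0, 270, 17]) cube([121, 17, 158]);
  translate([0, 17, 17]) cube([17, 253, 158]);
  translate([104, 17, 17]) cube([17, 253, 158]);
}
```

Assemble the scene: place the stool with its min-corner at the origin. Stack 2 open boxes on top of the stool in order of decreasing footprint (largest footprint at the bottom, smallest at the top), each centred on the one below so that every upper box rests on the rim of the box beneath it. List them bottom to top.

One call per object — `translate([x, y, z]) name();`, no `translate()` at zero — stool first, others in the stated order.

stool();
translate([97, 27, 397]) open_box();
translate([99, 32, 528]) open_box_2();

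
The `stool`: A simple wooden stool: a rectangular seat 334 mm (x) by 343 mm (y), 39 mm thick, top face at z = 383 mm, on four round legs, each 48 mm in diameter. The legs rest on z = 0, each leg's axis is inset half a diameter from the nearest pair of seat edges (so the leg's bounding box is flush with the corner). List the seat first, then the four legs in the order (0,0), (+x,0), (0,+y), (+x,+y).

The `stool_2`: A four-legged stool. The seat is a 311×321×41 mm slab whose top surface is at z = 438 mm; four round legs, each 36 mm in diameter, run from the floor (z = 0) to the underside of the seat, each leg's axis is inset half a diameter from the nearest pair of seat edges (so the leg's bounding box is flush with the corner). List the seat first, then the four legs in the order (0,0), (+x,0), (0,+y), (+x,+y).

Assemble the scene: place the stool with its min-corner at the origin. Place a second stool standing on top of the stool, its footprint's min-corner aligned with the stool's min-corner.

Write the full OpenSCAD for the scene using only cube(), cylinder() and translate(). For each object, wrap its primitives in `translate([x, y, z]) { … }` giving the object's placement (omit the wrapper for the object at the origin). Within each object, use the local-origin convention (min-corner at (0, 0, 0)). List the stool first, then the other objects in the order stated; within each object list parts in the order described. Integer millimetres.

translate([0, 0, 344]) cube([334, 343, 39]);
translate([24, 24, 0]) cylinder(h = 344, r = 24);
translate([310, 24, 0]) cylinder(h = 344, r = 24);
translate([24, 319, 0]) cylinder(h = 344, r = 24);
translate([310, 319, 0]) cylinder(h = 344, r = 24);
translate([0, 0, 383]) {
  translate([0, 0, 397]) cube([311, 321, 41]);
  translate([18, 18, 0]) cylinder(h = 397, r = 18);
  translate([293, 18, 0]) cylinder(h = 397, r = 18);
  translate([18, 303, 0]) cylinder(h = 397, r = 18);
  translate([293, 303, 0]) cylinder(h = 397, r = 18);
}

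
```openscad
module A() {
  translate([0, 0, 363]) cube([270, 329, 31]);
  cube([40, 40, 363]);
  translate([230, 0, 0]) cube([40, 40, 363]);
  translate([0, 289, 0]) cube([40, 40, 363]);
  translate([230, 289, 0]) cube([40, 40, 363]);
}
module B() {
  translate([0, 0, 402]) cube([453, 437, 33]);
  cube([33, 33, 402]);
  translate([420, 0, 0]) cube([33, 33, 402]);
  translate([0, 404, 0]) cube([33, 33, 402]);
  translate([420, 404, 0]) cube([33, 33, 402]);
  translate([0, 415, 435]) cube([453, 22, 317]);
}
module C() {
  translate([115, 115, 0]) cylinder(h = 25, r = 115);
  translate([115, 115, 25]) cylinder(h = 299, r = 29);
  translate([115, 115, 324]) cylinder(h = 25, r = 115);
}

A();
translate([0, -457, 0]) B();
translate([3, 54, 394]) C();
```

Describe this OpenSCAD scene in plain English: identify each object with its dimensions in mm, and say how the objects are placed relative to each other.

A is a four-legged stool. The seat is 270×329 mm, 31 mm thick, top at z = 394 mm. It stands on four square legs, each 40×40 mm in cross-section, from z = 0 to the seat underside, each flush with a corner of the seat.

B is a chair: 453×437 mm seat, 33 mm thick, top at z = 435 mm, on four 33 mm square corner legs flush with the seat edges. A 22 mm thick backrest slab spans the full seat width, extending 317 mm above the seat top, its back face flush with the seat's +y edge.

C is a spool: two coaxial disc flanges of radius 115 mm and thickness 25 mm, joined by a core cylinder of radius 29 mm and height 299 mm. The lower flange rests on z = 0 and the three cylinders share a vertical axis.

The chair is on the floor beside the stool on its −y side. The spool is on top of the stool.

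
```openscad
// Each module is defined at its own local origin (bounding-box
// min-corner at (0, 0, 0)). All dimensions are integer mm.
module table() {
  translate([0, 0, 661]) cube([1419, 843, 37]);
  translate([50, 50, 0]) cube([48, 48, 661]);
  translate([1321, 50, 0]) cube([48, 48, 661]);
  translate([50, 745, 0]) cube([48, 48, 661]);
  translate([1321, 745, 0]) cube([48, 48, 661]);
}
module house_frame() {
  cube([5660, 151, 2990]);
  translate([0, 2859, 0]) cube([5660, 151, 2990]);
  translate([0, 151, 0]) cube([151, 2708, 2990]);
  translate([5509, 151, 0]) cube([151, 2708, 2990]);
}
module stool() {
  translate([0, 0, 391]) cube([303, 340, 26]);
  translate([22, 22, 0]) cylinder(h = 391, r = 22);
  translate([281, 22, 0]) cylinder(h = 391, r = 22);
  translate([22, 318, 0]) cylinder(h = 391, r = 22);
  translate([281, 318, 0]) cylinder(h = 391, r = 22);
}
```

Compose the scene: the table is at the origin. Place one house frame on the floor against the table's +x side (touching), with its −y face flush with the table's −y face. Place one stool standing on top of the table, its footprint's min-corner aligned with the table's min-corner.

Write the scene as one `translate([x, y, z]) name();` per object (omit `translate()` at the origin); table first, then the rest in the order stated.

table();
translate([1419, 0, 0]) house_frame();
translate([0, 0, 698]) stool();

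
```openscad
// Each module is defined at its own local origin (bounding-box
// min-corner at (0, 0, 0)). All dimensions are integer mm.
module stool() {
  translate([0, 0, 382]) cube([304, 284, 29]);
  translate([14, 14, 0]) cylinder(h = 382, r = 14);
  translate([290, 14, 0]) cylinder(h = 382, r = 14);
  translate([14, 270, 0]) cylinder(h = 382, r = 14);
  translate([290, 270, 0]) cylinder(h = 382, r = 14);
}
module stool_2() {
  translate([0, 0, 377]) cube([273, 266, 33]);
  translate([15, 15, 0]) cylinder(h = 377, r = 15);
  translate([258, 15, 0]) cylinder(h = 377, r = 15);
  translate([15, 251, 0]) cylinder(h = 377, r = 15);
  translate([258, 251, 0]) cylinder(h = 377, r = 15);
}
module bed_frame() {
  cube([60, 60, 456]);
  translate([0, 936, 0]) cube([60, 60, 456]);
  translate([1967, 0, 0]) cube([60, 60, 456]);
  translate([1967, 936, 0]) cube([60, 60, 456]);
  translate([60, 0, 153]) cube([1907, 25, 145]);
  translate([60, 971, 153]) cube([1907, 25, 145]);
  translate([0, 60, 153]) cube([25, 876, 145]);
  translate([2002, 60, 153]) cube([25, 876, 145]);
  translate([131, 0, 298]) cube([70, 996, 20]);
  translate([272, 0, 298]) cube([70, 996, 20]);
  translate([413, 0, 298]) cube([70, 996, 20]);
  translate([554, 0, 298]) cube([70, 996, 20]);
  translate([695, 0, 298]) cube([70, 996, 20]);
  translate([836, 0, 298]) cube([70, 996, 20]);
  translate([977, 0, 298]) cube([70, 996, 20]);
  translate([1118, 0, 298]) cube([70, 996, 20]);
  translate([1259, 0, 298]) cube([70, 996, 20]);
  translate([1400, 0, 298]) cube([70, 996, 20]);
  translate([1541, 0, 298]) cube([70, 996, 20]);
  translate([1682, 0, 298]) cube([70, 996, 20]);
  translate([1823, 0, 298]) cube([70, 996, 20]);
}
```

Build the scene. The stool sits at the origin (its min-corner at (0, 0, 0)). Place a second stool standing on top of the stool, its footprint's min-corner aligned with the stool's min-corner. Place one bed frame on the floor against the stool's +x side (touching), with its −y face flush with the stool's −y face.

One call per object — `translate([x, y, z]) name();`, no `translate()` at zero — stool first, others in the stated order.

stool();
translate([0, 0, 411]) stool_2();
translate([304, 0, 0]) bed_frame();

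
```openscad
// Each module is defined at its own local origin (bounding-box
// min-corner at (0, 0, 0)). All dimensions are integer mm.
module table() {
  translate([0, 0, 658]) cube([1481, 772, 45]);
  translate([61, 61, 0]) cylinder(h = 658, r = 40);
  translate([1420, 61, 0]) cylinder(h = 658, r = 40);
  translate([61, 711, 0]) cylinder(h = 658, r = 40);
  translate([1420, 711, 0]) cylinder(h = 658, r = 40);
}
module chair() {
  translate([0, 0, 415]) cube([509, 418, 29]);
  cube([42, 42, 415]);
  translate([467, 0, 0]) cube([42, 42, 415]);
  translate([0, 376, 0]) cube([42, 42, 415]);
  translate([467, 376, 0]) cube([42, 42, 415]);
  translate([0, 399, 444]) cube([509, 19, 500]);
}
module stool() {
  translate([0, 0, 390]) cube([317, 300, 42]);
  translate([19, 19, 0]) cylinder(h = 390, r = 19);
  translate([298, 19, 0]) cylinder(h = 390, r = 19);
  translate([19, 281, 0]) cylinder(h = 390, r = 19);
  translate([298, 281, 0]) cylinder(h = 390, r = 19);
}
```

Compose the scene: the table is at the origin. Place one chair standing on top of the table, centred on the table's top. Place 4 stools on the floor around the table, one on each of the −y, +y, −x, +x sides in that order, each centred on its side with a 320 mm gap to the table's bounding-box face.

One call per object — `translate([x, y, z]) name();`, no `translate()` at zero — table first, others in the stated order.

table();
translate([486, 177, 703]) chair();
translate([582, -620, 0]) stool();
translate([582, 1092, 0]) stool();
translate([-637, 236, 0]) stool();
translate([1801, 236, 0]) stool();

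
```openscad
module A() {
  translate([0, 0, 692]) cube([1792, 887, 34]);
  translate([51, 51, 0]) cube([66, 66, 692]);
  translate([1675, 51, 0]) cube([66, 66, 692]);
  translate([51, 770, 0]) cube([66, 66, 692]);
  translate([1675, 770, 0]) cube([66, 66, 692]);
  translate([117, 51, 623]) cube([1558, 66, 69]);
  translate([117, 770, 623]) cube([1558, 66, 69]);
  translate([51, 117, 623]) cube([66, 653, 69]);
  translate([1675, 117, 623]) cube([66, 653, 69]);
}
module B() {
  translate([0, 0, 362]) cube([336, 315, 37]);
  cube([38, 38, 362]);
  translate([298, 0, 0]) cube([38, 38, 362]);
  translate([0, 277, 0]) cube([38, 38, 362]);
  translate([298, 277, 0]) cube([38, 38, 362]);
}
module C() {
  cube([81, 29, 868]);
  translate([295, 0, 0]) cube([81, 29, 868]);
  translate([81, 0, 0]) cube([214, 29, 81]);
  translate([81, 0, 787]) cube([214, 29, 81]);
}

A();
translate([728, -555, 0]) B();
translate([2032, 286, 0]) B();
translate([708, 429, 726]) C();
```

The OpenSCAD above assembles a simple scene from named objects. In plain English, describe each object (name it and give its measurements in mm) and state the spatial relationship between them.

A is a table: top 1792 mm (x) × 887 mm (y), 34 mm thick, upper face at z = 726 mm, on four 66×66 mm square legs, each inset 51 mm from the nearest pair of top edges, running from z = 0 to the bottom of the top. Four apron rails, 66 mm thick and 69 mm tall, run between adjacent legs with their top edges flush with the underside of the top and their outer faces flush with the legs' outer faces.

B is a simple wooden stool: a rectangular seat 336 mm (x) by 315 mm (y), 37 mm thick, top face at z = 399 mm, on four square legs, each 38×38 mm in cross-section. The legs rest on z = 0, each flush with a corner of the seat.

C is a picture frame with a 214×706 mm rectangular opening (x by z) and a uniform 81 mm border on every side. Frame depth is 29 mm along y. It is built from two vertical stiles running the full outside height and two horizontal rails spanning the gap between the stiles.

Two stools sit around the table at the −y, +x sides. The picture frame is on top of the table, centred.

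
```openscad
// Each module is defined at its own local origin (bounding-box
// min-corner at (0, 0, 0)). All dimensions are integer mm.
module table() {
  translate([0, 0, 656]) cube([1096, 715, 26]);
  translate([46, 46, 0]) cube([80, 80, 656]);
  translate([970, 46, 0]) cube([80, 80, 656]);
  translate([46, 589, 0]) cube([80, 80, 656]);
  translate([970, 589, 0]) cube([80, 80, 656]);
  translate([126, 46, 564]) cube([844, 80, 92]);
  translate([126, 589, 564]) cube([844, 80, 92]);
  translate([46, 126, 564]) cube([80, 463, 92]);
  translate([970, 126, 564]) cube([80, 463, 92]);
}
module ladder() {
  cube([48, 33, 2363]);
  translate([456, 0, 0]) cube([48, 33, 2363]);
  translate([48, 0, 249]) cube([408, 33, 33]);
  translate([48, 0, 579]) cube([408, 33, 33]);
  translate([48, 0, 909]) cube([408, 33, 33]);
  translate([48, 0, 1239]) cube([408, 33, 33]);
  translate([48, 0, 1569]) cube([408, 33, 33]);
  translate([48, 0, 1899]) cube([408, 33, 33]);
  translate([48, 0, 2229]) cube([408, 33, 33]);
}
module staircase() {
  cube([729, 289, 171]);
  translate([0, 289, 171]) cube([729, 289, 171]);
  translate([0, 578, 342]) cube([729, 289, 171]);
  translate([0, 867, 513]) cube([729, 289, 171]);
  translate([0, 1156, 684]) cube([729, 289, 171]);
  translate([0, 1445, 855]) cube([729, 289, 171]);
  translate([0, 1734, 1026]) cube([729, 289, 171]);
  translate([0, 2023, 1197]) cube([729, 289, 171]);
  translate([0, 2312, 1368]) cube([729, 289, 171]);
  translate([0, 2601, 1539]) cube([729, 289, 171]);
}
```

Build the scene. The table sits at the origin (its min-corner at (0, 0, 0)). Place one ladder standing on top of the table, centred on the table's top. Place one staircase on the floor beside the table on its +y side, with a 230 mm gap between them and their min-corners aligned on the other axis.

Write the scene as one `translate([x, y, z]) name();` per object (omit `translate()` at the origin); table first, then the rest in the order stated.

table();
translate([296, 341, 682]) ladder();
translate([0, 945, 0]) staircase();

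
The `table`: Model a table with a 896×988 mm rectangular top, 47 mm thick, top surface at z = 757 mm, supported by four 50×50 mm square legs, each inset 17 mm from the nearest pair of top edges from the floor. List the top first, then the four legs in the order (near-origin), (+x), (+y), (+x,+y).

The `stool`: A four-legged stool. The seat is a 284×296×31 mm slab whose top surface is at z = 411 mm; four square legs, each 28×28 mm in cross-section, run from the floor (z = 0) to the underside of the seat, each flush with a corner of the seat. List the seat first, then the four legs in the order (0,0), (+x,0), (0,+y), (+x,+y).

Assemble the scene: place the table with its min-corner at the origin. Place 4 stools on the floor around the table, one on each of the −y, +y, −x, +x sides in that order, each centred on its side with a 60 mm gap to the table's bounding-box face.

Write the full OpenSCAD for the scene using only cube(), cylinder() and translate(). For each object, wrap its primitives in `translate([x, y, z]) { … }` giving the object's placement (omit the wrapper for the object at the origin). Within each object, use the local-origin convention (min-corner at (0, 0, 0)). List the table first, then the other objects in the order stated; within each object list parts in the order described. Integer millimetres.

translate([0, 0, 710]) cube([896, 988, 47]);
translate([17, 17, 0]) cube([50, 50, 710]);
translate([829, 17, 0]) cube([50, 50, 710]);
translate([17, 921, 0]) cube([50, 50, 710]);
translate([829, 921, 0]) cube([50, 50, 710]);
translate([306, -356, 0]) {
  translate([0, 0, 380]) cube([284, 296, 31]);
  cube([28, 28, 380]);
  translate([256, 0, 0]) cube([28, 28, 380]);
  translate([0, 268, 0]) cube([28, 28, 380]);
  translate([256, 268, 0]) cube([28, 28, 380]);
}
translate([306, 1048, 0]) {
  translate([0, 0, 380]) cube([284, 296, 31]);
  cube([28, 28, 380]);
  translate([256, 0, 0]) cube([28, 28, 380]);
  translate([0, 268, 0]) cube([28, 28, 380]);
  translate([256, 268, 0]) cube([28, 28, 380]);
}
translate([-344, 346, 0]) {
  translate([0, 0, 380]) cube([284, 296, 31]);
  cube([28, 28, 380]);
  translate([256, 0, 0]) cube([28, 28, 380]);
  translate([0, 268, 0]) cube([28, 28, 380]);
  translate([256, 268, 0]) cube([28, 28, 380]);
}
translate([956, 346, 0]) {
  translate([0, 0, 380]) cube([284, 296, 31]);
  cube([28, 28, 380]);
  translate([256, 0, 0]) cube([28, 28, 380]);
  translate([0, 268, 0]) cube([28, 28, 380]);
  translate([256, 268, 0]) cube([28, 28, 380]);
}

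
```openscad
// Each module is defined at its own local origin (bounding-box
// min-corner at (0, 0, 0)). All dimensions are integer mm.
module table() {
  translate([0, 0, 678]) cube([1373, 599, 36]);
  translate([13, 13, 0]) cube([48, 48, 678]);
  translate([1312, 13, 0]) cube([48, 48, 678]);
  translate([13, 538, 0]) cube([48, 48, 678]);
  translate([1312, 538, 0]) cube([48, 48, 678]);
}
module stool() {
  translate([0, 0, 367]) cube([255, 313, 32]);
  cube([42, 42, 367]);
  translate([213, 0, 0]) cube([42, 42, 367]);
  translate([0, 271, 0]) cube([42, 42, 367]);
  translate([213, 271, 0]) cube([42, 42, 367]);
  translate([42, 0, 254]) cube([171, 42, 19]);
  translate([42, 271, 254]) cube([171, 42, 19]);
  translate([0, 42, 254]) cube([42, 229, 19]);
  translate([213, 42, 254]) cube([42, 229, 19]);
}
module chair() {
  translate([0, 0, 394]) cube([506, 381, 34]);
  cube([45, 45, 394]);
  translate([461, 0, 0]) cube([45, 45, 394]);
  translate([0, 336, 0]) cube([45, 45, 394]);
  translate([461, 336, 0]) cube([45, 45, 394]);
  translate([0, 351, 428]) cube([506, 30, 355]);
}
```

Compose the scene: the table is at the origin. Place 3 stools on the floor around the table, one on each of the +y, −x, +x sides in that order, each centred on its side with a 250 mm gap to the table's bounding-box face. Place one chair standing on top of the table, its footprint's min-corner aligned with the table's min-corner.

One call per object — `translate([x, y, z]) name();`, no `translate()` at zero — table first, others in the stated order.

table();
translate([559, 849, 0]) stool();
translate([-505, 143, 0]) stool();
translate([1623, 143, 0]) stool();
translate([0, 0, 714]) chair();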